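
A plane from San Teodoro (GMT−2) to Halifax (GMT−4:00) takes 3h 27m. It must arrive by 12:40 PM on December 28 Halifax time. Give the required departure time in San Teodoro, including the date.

Target arrival in UTC: 12:40 PM + 4:00 = 4:40 PM on Dec 28.
Subtract 3 hours and 27 minutes → departure 1:13 PM UTC on Dec 28.
San Teodoro is UTC−2:00: 1:13 PM − 2:00 = 11:13 AM on Dec 28.

11:13 AM on December 28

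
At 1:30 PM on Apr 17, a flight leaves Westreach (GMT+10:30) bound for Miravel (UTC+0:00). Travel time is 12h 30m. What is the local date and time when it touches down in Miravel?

Convert departure to UTC: 1:30 PM − 10:30 = 3:00 AM UTC on Apr 17.
Add 12 hours and 30 minutes travel time → 3:30 PM UTC.
Miravel is UTC+0, so local arrival is the same: 3:30 PM on Apr 17.

3:30 PM on April 17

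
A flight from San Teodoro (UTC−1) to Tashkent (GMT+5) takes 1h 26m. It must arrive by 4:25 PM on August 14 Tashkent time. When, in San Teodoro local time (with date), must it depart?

Target arrival in UTC: 4:25 PM − 5:00 = 11:25 AM on Aug 14.
Subtract 1 hour and 26 minutes → departure 9:59 AM UTC on Aug 14.
San Teodoro is UTC−1:00: 9:59 AM − 1:00 = 8:59 AM on Aug 14.

8:59 AM on Aug 14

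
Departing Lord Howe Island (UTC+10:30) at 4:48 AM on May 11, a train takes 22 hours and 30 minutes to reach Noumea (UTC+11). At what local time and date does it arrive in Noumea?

Convert departure to UTC: 4:48 AM − 10:30 = 6:18 PM UTC on May 10.
Add 22 hours 30 minutes travel time → 4:48 PM UTC (May 11).
Noumea is UTC+11:00, so local arrival = 4:48 PM + 11:00 = 3:48 AM on May 12.

3:48 AM on May 12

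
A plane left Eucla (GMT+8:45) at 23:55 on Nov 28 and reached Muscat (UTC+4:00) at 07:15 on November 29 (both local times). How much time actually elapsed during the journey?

12 hours 5 minutes

Departure in UTC: 23:55 − 8:45 = 15:10 on Nov 28.
Arrival in UTC: 07:15 − 4:00 = 03:15 on Nov 29.
Elapsed = 03:15 − 15:10 (+1 day) = 12 hours 5 minutes.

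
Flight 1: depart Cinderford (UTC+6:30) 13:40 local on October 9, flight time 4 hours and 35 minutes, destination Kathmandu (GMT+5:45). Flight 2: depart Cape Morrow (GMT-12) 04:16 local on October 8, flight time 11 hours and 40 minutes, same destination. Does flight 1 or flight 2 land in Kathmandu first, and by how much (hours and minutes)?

the second, by 7 hours 49 minutes

Flight 1 in UTC: 13:40 − 6:30 = 07:10 on Oct 9.
+4 hours and 35 minutes → arrive 11:45 UTC on Oct 9.
Flight 2 in UTC: 04:16 + 12:00 = 16:16 on Oct 8.
+11 hours 40 minutes → arrive 03:56 UTC on Oct 9.
Flight 2 lands earlier by 7 hours 49 minutes.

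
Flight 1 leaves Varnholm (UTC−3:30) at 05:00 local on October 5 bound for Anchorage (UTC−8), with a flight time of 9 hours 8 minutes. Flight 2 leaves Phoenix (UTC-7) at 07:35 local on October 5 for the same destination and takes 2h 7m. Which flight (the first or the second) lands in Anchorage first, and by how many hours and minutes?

Flight 1 in UTC: 05:00 + 3:30 = 08:30 on Oct 5.
+9 hours 8 minutes → arrive 17:38 UTC on Oct 5.
Flight 2 in UTC: 07:35 + 7:00 = 14:35 on Oct 5.
+2 hours and 7 minutes → arrive 16:42 UTC on Oct 5.
Flight 2 lands earlier by 56 minutes.

the second, by 56 minutes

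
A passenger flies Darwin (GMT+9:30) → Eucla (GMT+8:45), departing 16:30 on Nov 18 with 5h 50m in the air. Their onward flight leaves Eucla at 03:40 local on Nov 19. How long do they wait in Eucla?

6 hours 5 minutes

Convert departure to UTC: 16:30 − 9:30 = 07:00 UTC on Nov 18.
Add 5 hours and 50 minutes flight time → 12:50 UTC.
Eucla is UTC+8:45, so local arrival = 12:50 + 8:45 = 21:35 on Nov 18.
Layover = 03:40 − 21:35 (+1 day) = 6 hours 5 minutes.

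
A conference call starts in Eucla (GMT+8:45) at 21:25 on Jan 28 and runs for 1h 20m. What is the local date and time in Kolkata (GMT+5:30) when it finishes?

19:30 on January 28

Convert start to UTC: 21:25 − 8:45 = 12:40 UTC on Jan 28.
Add 1 hour 20 minutes duration → 14:00 UTC.
Kolkata is UTC+5:30, so local end time = 14:00 + 5:30 = 19:30 on Jan 28.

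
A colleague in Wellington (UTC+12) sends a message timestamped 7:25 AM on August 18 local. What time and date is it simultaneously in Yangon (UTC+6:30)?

In UTC: 7:25 AM − 12:00 = 7:25 PM on Aug 17.
Yangon is UTC+6:30: 7:25 PM + 6:30 = 1:55 AM on Aug 18.

1:55 AM on August 18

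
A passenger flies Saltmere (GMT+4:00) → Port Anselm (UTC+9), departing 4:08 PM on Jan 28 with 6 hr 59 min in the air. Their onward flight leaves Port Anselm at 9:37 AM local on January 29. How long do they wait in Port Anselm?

5 hours 30 minutes

Convert departure to UTC: 4:08 PM − 4:00 = 12:08 PM UTC on Jan 28.
Add 6 hours and 59 minutes flight time → 7:07 PM UTC.
Port Anselm is UTC+9:00, so local arrival = 7:07 PM + 9:00 = 4:07 AM on Jan 29.
Layover = 9:37 AM − 4:07 AM = 5 hours 30 minutes.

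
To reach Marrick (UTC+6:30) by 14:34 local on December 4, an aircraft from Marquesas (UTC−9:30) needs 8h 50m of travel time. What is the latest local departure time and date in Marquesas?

Target arrival in UTC: 14:34 − 6:30 = 08:04 on Dec 4.
Subtract 8 hours 50 minutes → departure 23:14 UTC on Dec 3.
Marquesas is UTC−9:30: 23:14 − 9:30 = 13:44 on Dec 3.

13:44 on Dec 3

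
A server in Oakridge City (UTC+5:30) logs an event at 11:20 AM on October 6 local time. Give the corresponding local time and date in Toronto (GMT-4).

1:50 AM on October 6

Toronto is 9:30 behind Oakridge City.
Shift by the zone difference: 11:20 AM − 9:30 = 1:50 AM on Oct 6 in Toronto.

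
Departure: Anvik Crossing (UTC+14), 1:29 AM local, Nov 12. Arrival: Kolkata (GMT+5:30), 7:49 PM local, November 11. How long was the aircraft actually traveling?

Kolkata is 8:30 behind Anvik Crossing.
Clock-face elapsed time (ignoring zones) is −5 hours 40 minutes.
Actual elapsed = −5 hours 40 minutes + 8:30 = 2 hours 50 minutes.

2 hours 50 minutes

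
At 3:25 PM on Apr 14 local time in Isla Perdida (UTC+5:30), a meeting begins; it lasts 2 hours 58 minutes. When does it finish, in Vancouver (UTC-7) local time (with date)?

5:53 AM on April 14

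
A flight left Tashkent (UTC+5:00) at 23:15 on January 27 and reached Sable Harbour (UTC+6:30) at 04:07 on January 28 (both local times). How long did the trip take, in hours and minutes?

3 hours 22 minutes

Departure in UTC: 23:15 − 5:00 = 18:15 on Jan 27.
Arrival in UTC: 04:07 − 6:30 = 21:37 on Jan 27.
Elapsed = 21:37 − 18:15 = 3 hours 22 minutes.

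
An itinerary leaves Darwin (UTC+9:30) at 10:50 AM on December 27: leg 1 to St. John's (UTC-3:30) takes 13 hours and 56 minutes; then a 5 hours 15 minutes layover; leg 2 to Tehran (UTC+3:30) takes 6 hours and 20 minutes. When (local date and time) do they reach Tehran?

Convert departure to UTC: 10:50 AM − 9:30 = 1:20 AM UTC on Dec 27.
Add 13 hours and 56 minutes leg 1 → 3:16 PM UTC.
Add 5 hours 15 minutes layover in St. John's → 8:31 PM UTC.
Add 6 hours and 20 minutes leg 2 → 2:51 AM UTC (Dec 28).
Tehran is UTC+3:30, so local arrival = 2:51 AM + 3:30 = 6:21 AM on Dec 28.

6:21 AM on Dec 28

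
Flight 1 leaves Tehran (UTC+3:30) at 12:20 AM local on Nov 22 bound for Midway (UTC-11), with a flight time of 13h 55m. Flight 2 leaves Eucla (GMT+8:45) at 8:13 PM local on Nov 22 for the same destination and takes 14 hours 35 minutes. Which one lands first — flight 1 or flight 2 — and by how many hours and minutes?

the first, by 15 hours 18 minutes

Flight 1 in UTC: 12:20 AM − 3:30 = 8:50 PM on Nov 21.
+13 hours and 55 minutes → arrive 10:45 AM UTC on Nov 22.
Flight 2 in UTC: 8:13 PM − 8:45 = 11:28 AM on Nov 22.
+14 hours 35 minutes → arrive 2:03 AM UTC on Nov 23.
Flight 1 lands earlier by 15 hours 18 minutes.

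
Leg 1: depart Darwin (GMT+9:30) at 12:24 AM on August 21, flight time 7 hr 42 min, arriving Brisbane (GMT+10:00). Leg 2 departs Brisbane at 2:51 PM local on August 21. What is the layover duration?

Convert departure to UTC: 12:24 AM − 9:30 = 2:54 PM UTC on Aug 20.
Add 7 hours and 42 minutes flight time → 10:36 PM UTC.
Brisbane is UTC+10:00, so local arrival = 10:36 PM + 10:00 = 8:36 AM on Aug 21.
Layover = 2:51 PM − 8:36 AM = 6 hours 15 minutes.

6 hours 15 minutes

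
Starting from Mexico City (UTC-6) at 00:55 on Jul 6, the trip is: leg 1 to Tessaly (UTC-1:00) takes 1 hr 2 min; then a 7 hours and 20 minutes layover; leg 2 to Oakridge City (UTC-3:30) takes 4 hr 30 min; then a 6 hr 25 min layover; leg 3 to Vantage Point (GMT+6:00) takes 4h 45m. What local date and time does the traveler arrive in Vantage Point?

12:57 on Jul 7

Convert departure to UTC: 00:55 + 6:00 = 06:55 UTC on Jul 6.
Add 1 hour 2 minutes leg 1 → 07:57 UTC.
Add 7 hours and 20 minutes layover in Tessaly → 15:17 UTC.
Add 4 hours and 30 minutes leg 2 → 19:47 UTC.
Add 6 hours and 25 minutes layover in Oakridge City → 02:12 UTC (Jul 7).
Add 4 hours 45 minutes leg 3 → 06:57 UTC.
Vantage Point is UTC+6:00, so local arrival = 06:57 + 6:00 = 12:57 on Jul 7.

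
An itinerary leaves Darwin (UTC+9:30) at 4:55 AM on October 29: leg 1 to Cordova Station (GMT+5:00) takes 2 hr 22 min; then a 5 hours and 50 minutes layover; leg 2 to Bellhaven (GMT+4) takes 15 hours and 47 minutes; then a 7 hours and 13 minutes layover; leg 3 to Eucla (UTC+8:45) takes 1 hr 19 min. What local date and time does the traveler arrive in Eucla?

12:41 PM on Oct 30

Convert departure to UTC: 4:55 AM − 9:30 = 7:25 PM UTC on Oct 28.
Add 2 hours and 22 minutes leg 1 → 9:47 PM UTC.
Add 5 hours and 50 minutes layover in Cordova Station → 3:37 AM UTC (Oct 29).
Add 15 hours and 47 minutes leg 2 → 7:24 PM UTC.
Add 7 hours and 13 minutes layover in Bellhaven → 2:37 AM UTC (Oct 30).
Add 1 hour and 19 minutes leg 3 → 3:56 AM UTC.
Eucla is UTC+8:45, so local arrival = 3:56 AM + 8:45 = 12:41 PM on Oct 30.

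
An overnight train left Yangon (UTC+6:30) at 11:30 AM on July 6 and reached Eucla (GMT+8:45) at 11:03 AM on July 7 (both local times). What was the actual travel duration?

21 hours 18 minutes

Eucla is 2:15 ahead of Yangon.
Clock-face elapsed time (ignoring zones) is 23 hours 33 minutes.
Actual elapsed = 23 hours 33 minutes − 2:15 = 21 hours 18 minutes.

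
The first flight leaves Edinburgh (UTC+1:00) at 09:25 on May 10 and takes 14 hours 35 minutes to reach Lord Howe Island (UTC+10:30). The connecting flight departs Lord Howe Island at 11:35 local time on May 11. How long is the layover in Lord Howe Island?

2 hours 5 minutes

Convert departure to UTC: 09:25 − 1:00 = 08:25 UTC on May 10.
Add 14 hours and 35 minutes flight time → 23:00 UTC.
Lord Howe Island is UTC+10:30, so local arrival = 23:00 + 10:30 = 09:30 on May 11.
Layover = 11:35 − 09:30 = 2 hours 5 minutes.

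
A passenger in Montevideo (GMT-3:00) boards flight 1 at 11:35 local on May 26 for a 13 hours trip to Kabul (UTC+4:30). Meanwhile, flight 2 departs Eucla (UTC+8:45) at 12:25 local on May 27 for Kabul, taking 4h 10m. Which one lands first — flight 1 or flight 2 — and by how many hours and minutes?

Flight 1 in UTC: 11:35 + 3:00 = 14:35 on May 26.
+13 hours → arrive 03:35 UTC on May 27.
Flight 2 in UTC: 12:25 − 8:45 = 03:40 on May 27.
+4 hours and 10 minutes → arrive 07:50 UTC on May 27.
Flight 1 lands earlier by 4 hours 15 minutes.

the first, by 4 hours 15 minutes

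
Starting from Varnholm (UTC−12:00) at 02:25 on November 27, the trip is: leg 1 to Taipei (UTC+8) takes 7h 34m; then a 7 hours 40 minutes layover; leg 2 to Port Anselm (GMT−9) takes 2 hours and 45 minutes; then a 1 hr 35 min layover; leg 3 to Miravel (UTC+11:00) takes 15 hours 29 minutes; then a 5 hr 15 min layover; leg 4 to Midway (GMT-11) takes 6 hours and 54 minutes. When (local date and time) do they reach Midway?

02:37 on November 29

Convert departure to UTC: 02:25 + 12:00 = 14:25 UTC on Nov 27.
Add 7 hours 34 minutes leg 1 → 21:59 UTC.
Add 7 hours 40 minutes layover in Taipei → 05:39 UTC (Nov 28).
Add 2 hours and 45 minutes leg 2 → 08:24 UTC.
Add 1 hour and 35 minutes layover in Port Anselm → 09:59 UTC.
Add 15 hours and 29 minutes leg 3 → 01:28 UTC (Nov 29).
Add 5 hours 15 minutes layover in Miravel → 06:43 UTC.
Add 6 hours 54 minutes leg 4 → 13:37 UTC.
Midway is UTC−11:00, so local arrival = 13:37 − 11:00 = 02:37 on Nov 29.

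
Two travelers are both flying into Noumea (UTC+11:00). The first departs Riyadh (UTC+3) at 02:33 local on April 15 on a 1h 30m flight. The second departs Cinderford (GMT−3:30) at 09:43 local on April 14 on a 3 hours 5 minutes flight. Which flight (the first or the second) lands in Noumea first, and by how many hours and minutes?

Flight 1 in UTC: 02:33 − 3:00 = 23:33 on Apr 14.
+1 hour and 30 minutes → arrive 01:03 UTC on Apr 15.
Flight 2 in UTC: 09:43 + 3:30 = 13:13 on Apr 14.
+3 hours 5 minutes → arrive 16:18 UTC on Apr 14.
Flight 2 lands earlier by 8 hours 45 minutes.

the second, by 8 hours 45 minutes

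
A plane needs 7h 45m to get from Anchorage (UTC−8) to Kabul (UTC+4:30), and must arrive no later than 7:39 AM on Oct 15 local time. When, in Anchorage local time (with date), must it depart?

Target arrival in UTC: 7:39 AM − 4:30 = 3:09 AM on Oct 15.
Subtract 7 hours and 45 minutes → departure 7:24 PM UTC on Oct 14.
Anchorage is UTC−8:00: 7:24 PM − 8:00 = 11:24 AM on Oct 14.

11:24 AM on October 14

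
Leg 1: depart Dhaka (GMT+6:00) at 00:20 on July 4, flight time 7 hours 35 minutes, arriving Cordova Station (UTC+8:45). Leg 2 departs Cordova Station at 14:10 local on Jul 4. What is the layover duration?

3 hours 30 minutes

Convert departure to UTC: 00:20 − 6:00 = 18:20 UTC on Jul 3.
Add 7 hours 35 minutes flight time → 01:55 UTC (Jul 4).
Cordova Station is UTC+8:45, so local arrival = 01:55 + 8:45 = 10:40 on Jul 4.
Layover = 14:10 − 10:40 = 3 hours 30 minutes.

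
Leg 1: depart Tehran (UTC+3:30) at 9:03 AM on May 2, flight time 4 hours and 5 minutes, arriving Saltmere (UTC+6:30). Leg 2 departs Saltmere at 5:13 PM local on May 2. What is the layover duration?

Convert departure to UTC: 9:03 AM − 3:30 = 5:33 AM UTC on May 2.
Add 4 hours 5 minutes flight time → 9:38 AM UTC.
Saltmere is UTC+6:30, so local arrival = 9:38 AM + 6:30 = 4:08 PM on May 2.
Layover = 5:13 PM − 4:08 PM = 1 hour 5 minutes.

1 hour 5 minutes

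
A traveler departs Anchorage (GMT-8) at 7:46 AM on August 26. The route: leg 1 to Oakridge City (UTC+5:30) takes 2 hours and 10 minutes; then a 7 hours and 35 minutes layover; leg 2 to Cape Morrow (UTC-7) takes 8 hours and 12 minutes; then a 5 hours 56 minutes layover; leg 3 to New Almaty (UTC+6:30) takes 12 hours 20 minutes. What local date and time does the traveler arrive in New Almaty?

10:29 AM on August 28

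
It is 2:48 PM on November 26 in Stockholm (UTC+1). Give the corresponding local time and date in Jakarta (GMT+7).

Jakarta is 6:00 ahead of Stockholm.
Shift by the zone difference: 2:48 PM + 6:00 = 8:48 PM on Nov 26 in Jakarta.

8:48 PM on November 26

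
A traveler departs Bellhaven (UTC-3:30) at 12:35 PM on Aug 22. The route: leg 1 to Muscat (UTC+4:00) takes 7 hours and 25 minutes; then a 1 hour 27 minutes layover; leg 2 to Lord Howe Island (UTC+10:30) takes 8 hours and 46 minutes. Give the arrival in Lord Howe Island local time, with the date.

8:13 PM on August 23

Convert departure to UTC: 12:35 PM + 3:30 = 4:05 PM UTC on Aug 22.
Add 7 hours 25 minutes leg 1 → 11:30 PM UTC.
Add 1 hour and 27 minutes layover in Muscat → 12:57 AM UTC (Aug 23).
Add 8 hours 46 minutes leg 2 → 9:43 AM UTC.
Lord Howe Island is UTC+10:30, so local arrival = 9:43 AM + 10:30 = 8:13 PM on Aug 23.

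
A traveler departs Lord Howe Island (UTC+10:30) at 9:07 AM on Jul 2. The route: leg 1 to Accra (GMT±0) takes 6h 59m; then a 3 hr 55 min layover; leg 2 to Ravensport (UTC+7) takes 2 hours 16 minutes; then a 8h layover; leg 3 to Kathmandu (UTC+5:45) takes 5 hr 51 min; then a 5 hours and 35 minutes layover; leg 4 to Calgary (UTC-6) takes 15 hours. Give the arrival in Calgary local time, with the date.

4:13 PM on Jul 3

Convert departure to UTC: 9:07 AM − 10:30 = 10:37 PM UTC on Jul 1.
Add 6 hours 59 minutes leg 1 → 5:36 AM UTC (Jul 2).
Add 3 hours and 55 minutes layover in Accra → 9:31 AM UTC.
Add 2 hours 16 minutes leg 2 → 11:47 AM UTC.
Add 8 hours layover in Ravensport → 7:47 PM UTC.
Add 5 hours 51 minutes leg 3 → 1:38 AM UTC (Jul 3).
Add 5 hours 35 minutes layover in Kathmandu → 7:13 AM UTC.
Add 15 hours leg 4 → 10:13 PM UTC.
Calgary is UTC−6:00, so local arrival = 10:13 PM − 6:00 = 4:13 PM on Jul 3.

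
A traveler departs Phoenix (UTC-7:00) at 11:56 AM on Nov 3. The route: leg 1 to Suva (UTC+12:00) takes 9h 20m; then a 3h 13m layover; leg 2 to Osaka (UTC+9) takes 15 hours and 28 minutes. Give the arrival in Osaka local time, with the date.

Convert departure to UTC: 11:56 AM + 7:00 = 6:56 PM UTC on Nov 3.
Add 9 hours 20 minutes leg 1 → 4:16 AM UTC (Nov 4).
Add 3 hours and 13 minutes layover in Suva → 7:29 AM UTC.
Add 15 hours 28 minutes leg 2 → 10:57 PM UTC.
Osaka is UTC+9:00, so local arrival = 10:57 PM + 9:00 = 7:57 AM on Nov 5.

7:57 AM on November 5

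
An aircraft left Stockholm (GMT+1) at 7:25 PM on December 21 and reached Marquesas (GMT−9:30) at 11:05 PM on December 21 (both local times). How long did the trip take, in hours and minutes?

Departure in UTC: 7:25 PM − 1:00 = 6:25 PM on Dec 21.
Arrival in UTC: 11:05 PM + 9:30 = 8:35 AM on Dec 22.
Elapsed = 8:35 AM − 6:25 PM (+1 day) = 14 hours 10 minutes.

14 hours 10 minutes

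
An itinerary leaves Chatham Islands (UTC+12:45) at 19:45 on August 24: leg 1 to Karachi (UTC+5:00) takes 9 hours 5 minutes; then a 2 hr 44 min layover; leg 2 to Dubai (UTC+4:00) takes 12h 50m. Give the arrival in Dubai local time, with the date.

Convert departure to UTC: 19:45 − 12:45 = 07:00 UTC on Aug 24.
Add 9 hours 5 minutes leg 1 → 16:05 UTC.
Add 2 hours and 44 minutes layover in Karachi → 18:49 UTC.
Add 12 hours and 50 minutes leg 2 → 07:39 UTC (Aug 25).
Dubai is UTC+4:00, so local arrival = 07:39 + 4:00 = 11:39 on Aug 25.

11:39 on August 25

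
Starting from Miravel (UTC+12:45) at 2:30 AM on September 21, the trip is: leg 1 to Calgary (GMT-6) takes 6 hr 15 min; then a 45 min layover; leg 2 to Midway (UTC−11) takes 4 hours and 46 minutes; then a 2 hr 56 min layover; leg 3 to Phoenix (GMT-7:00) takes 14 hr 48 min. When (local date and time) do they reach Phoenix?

Convert departure to UTC: 2:30 AM − 12:45 = 1:45 PM UTC on Sep 20.
Add 6 hours 15 minutes leg 1 → 8:00 PM UTC.
Add 45 minutes layover in Calgary → 8:45 PM UTC.
Add 4 hours 46 minutes leg 2 → 1:31 AM UTC (Sep 21).
Add 2 hours and 56 minutes layover in Midway → 4:27 AM UTC.
Add 14 hours 48 minutes leg 3 → 7:15 PM UTC.
Phoenix is UTC−7:00, so local arrival = 7:15 PM − 7:00 = 12:15 PM on Sep 21.

12:15 PM on September 21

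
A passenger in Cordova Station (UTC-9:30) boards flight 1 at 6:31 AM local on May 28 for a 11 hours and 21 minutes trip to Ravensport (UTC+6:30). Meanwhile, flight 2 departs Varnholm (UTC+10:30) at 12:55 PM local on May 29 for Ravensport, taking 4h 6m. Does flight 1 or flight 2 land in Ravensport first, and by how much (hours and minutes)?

Flight 1 in UTC: 6:31 AM + 9:30 = 4:01 PM on May 28.
+11 hours and 21 minutes → arrive 3:22 AM UTC on May 29.
Flight 2 in UTC: 12:55 PM − 10:30 = 2:25 AM on May 29.
+4 hours and 6 minutes → arrive 6:31 AM UTC on May 29.
Flight 1 lands earlier by 3 hours 9 minutes.

the first, by 3 hours 9 minutes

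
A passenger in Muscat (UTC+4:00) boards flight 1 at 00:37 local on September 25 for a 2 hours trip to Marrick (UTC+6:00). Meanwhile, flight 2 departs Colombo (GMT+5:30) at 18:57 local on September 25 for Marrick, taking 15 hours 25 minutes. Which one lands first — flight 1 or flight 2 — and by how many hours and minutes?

the first, by 30 hours 15 minutes

Flight 1 in UTC: 00:37 − 4:00 = 20:37 on Sep 24.
+2 hours → arrive 22:37 UTC on Sep 24.
Flight 2 in UTC: 18:57 − 5:30 = 13:27 on Sep 25.
+15 hours 25 minutes → arrive 04:52 UTC on Sep 26.
Flight 1 lands earlier by 30 hours 15 minutes.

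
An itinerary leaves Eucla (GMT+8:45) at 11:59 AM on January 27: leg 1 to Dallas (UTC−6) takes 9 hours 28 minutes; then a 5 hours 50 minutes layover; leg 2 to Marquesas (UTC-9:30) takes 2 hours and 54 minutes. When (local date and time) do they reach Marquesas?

Convert departure to UTC: 11:59 AM − 8:45 = 3:14 AM UTC on Jan 27.
Add 9 hours and 28 minutes leg 1 → 12:42 PM UTC.
Add 5 hours and 50 minutes layover in Dallas → 6:32 PM UTC.
Add 2 hours 54 minutes leg 2 → 9:26 PM UTC.
Marquesas is UTC−9:30, so local arrival = 9:26 PM − 9:30 = 11:56 AM on Jan 27.

11:56 AM on Jan 27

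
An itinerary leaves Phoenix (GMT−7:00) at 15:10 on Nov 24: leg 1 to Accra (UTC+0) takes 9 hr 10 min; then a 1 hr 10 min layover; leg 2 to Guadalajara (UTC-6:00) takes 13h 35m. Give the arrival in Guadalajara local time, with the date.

16:05 on Nov 25

Convert departure to UTC: 15:10 + 7:00 = 22:10 UTC on Nov 24.
Add 9 hours and 10 minutes leg 1 → 07:20 UTC (Nov 25).
Add 1 hour and 10 minutes layover in Accra → 08:30 UTC.
Add 13 hours and 35 minutes leg 2 → 22:05 UTC.
Guadalajara is UTC−6:00, so local arrival = 22:05 − 6:00 = 16:05 on Nov 25.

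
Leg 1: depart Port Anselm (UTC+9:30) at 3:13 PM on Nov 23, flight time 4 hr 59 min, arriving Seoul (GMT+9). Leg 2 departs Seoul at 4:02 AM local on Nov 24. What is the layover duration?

Convert departure to UTC: 3:13 PM − 9:30 = 5:43 AM UTC on Nov 23.
Add 4 hours and 59 minutes flight time → 10:42 AM UTC.
Seoul is UTC+9:00, so local arrival = 10:42 AM + 9:00 = 7:42 PM on Nov 23.
Layover = 4:02 AM − 7:42 PM (+1 day) = 8 hours 20 minutes.

8 hours 20 minutes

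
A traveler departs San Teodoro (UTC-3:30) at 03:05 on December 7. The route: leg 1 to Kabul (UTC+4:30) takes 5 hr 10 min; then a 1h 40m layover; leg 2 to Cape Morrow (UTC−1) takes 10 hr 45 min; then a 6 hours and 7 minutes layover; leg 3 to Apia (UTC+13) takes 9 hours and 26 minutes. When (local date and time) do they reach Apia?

Convert departure to UTC: 03:05 + 3:30 = 06:35 UTC on Dec 7.
Add 5 hours 10 minutes leg 1 → 11:45 UTC.
Add 1 hour and 40 minutes layover in Kabul → 13:25 UTC.
Add 10 hours 45 minutes leg 2 → 00:10 UTC (Dec 8).
Add 6 hours and 7 minutes layover in Cape Morrow → 06:17 UTC.
Add 9 hours and 26 minutes leg 3 → 15:43 UTC.
Apia is UTC+13:00, so local arrival = 15:43 + 13:00 = 04:43 on Dec 9.

04:43 on December 9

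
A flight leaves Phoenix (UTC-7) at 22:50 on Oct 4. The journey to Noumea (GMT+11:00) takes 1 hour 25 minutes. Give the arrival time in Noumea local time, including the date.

18:15 on Oct 5

Convert departure to UTC: 22:50 + 7:00 = 05:50 UTC on Oct 5.
Add 1 hour 25 minutes travel time → 07:15 UTC.
Noumea is UTC+11:00, so local arrival = 07:15 + 11:00 = 18:15 on Oct 5.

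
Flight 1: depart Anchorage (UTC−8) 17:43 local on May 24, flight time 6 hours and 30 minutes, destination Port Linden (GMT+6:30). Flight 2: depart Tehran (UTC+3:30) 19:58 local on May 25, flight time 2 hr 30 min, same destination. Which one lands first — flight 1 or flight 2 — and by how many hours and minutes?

Flight 1 in UTC: 17:43 + 8:00 = 01:43 on May 25.
+6 hours 30 minutes → arrive 08:13 UTC on May 25.
Flight 2 in UTC: 19:58 − 3:30 = 16:28 on May 25.
+2 hours and 30 minutes → arrive 18:58 UTC on May 25.
Flight 1 lands earlier by 10 hours 45 minutes.

the first, by 10 hours 45 minutes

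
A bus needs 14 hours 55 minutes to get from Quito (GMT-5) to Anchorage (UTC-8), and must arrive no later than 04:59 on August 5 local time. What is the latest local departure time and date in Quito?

17:04 on Aug 4

Target arrival in UTC: 04:59 + 8:00 = 12:59 on Aug 5.
Subtract 14 hours and 55 minutes → departure 22:04 UTC on Aug 4.
Quito is UTC−5:00: 22:04 − 5:00 = 17:04 on Aug 4.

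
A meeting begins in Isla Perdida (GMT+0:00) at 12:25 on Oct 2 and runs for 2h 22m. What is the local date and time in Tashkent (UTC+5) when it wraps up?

Tashkent is 5:00 ahead of Isla Perdida.
After 2 hours and 22 minutes it is 14:47 in Isla Perdida.
Shift by the zone difference: 14:47 + 5:00 = 19:47 on Oct 2 in Tashkent.

19:47 on October 2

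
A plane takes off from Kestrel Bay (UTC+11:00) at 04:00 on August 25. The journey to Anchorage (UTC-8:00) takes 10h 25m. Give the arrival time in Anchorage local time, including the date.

19:25 on August 24

Convert departure to UTC: 04:00 − 11:00 = 17:00 UTC on Aug 24.
Add 10 hours 25 minutes travel time → 03:25 UTC (Aug 25).
Anchorage is UTC−8:00, so local arrival = 03:25 − 8:00 = 19:25 on Aug 24.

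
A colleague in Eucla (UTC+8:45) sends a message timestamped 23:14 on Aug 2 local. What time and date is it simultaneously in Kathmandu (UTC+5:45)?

Kathmandu is 3:00 behind Eucla.
Shift by the zone difference: 23:14 − 3:00 = 20:14 on Aug 2 in Kathmandu.

20:14 on Aug 2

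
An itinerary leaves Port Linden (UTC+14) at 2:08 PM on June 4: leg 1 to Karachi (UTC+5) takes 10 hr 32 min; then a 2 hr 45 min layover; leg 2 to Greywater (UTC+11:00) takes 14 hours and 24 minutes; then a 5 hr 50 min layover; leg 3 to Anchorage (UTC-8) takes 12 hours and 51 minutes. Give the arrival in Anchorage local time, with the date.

2:30 PM on June 5

Convert departure to UTC: 2:08 PM − 14:00 = 12:08 AM UTC on Jun 4.
Add 10 hours and 32 minutes leg 1 → 10:40 AM UTC.
Add 2 hours 45 minutes layover in Karachi → 1:25 PM UTC.
Add 14 hours and 24 minutes leg 2 → 3:49 AM UTC (Jun 5).
Add 5 hours 50 minutes layover in Greywater → 9:39 AM UTC.
Add 12 hours and 51 minutes leg 3 → 10:30 PM UTC.
Anchorage is UTC−8:00, so local arrival = 10:30 PM − 8:00 = 2:30 PM on Jun 5.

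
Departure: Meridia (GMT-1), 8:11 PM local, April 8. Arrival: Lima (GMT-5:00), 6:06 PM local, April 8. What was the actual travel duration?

Departure in UTC: 8:11 PM + 1:00 = 9:11 PM on Apr 8.
Arrival in UTC: 6:06 PM + 5:00 = 11:06 PM on Apr 8.
Elapsed = 11:06 PM − 9:11 PM = 1 hour 55 minutes.

1 hour 55 minutes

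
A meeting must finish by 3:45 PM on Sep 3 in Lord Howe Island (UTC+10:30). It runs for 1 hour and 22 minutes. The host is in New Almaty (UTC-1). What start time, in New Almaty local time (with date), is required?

Target end time in UTC: 3:45 PM − 10:30 = 5:15 AM on Sep 3.
Subtract 1 hour and 22 minutes → start 3:53 AM UTC on Sep 3.
New Almaty is UTC−1:00: 3:53 AM − 1:00 = 2:53 AM on Sep 3.

2:53 AM on Sep 3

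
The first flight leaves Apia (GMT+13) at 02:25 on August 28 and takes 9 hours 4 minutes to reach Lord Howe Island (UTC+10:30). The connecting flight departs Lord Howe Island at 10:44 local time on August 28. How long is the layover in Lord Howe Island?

1 hour 45 minutes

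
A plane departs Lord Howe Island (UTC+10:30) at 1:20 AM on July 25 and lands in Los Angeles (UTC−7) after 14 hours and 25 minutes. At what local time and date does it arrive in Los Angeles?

10:15 PM on July 24

Convert departure to UTC: 1:20 AM − 10:30 = 2:50 PM UTC on Jul 24.
Add 14 hours 25 minutes travel time → 5:15 AM UTC (Jul 25).
Los Angeles is UTC−7:00, so local arrival = 5:15 AM − 7:00 = 10:15 PM on Jul 24.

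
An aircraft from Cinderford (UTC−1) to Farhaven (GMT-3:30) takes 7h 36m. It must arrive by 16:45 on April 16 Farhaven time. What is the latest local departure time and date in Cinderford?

Target arrival in UTC: 16:45 + 3:30 = 20:15 on Apr 16.
Subtract 7 hours 36 minutes → departure 12:39 UTC on Apr 16.
Cinderford is UTC−1:00: 12:39 − 1:00 = 11:39 on Apr 16.

11:39 on April 16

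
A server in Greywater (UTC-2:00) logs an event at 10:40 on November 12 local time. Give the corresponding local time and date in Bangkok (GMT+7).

Bangkok is 9:00 ahead of Greywater.
Shift by the zone difference: 10:40 + 9:00 = 19:40 on Nov 12 in Bangkok.

19:40 on November 12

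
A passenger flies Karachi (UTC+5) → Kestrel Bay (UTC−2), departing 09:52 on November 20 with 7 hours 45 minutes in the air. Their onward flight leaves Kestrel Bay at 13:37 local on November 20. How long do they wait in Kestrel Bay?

Convert departure to UTC: 09:52 − 5:00 = 04:52 UTC on Nov 20.
Add 7 hours 45 minutes flight time → 12:37 UTC.
Kestrel Bay is UTC−2:00, so local arrival = 12:37 − 2:00 = 10:37 on Nov 20.
Layover = 13:37 − 10:37 = 3 hours.

3 hours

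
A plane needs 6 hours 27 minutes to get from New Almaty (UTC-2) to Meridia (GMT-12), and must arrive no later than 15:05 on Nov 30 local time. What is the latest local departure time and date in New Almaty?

18:38 on Nov 30

Target arrival in UTC: 15:05 + 12:00 = 03:05 on Dec 1.
Subtract 6 hours 27 minutes → departure 20:38 UTC on Nov 30.
New Almaty is UTC−2:00: 20:38 − 2:00 = 18:38 on Nov 30.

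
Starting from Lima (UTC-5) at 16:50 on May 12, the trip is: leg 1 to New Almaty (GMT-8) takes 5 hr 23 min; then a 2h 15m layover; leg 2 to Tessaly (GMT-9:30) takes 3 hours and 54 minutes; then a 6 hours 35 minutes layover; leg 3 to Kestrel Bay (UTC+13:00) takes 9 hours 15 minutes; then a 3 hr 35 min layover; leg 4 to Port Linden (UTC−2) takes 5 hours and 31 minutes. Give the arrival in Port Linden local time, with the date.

Convert departure to UTC: 16:50 + 5:00 = 21:50 UTC on May 12.
Add 5 hours and 23 minutes leg 1 → 03:13 UTC (May 13).
Add 2 hours and 15 minutes layover in New Almaty → 05:28 UTC.
Add 3 hours and 54 minutes leg 2 → 09:22 UTC.
Add 6 hours and 35 minutes layover in Tessaly → 15:57 UTC.
Add 9 hours and 15 minutes leg 3 → 01:12 UTC (May 14).
Add 3 hours 35 minutes layover in Kestrel Bay → 04:47 UTC.
Add 5 hours and 31 minutes leg 4 → 10:18 UTC.
Port Linden is UTC−2:00, so local arrival = 10:18 − 2:00 = 08:18 on May 14.

08:18 on May 14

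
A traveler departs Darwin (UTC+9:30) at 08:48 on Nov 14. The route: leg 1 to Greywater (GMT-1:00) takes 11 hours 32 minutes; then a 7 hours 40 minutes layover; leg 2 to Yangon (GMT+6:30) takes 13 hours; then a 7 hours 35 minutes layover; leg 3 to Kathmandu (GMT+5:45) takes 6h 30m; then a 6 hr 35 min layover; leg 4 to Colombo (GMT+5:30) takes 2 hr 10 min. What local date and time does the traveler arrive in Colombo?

Convert departure to UTC: 08:48 − 9:30 = 23:18 UTC on Nov 13.
Add 11 hours and 32 minutes leg 1 → 10:50 UTC (Nov 14).
Add 7 hours 40 minutes layover in Greywater → 18:30 UTC.
Add 13 hours leg 2 → 07:30 UTC (Nov 15).
Add 7 hours and 35 minutes layover in Yangon → 15:05 UTC.
Add 6 hours 30 minutes leg 3 → 21:35 UTC.
Add 6 hours and 35 minutes layover in Kathmandu → 04:10 UTC (Nov 16).
Add 2 hours 10 minutes leg 4 → 06:20 UTC.
Colombo is UTC+5:30, so local arrival = 06:20 + 5:30 = 11:50 on Nov 16.

11:50 on Nov 16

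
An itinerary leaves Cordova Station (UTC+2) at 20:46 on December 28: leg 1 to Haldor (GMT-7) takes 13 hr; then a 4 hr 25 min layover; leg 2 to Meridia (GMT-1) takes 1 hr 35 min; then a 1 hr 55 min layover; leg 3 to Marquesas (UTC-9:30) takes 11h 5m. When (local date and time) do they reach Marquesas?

17:16 on Dec 29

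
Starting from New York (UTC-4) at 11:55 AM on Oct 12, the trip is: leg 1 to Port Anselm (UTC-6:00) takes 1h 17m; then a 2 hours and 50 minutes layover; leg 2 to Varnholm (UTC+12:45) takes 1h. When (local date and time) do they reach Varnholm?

9:47 AM on October 13

Convert departure to UTC: 11:55 AM + 4:00 = 3:55 PM UTC on Oct 12.
Add 1 hour and 17 minutes leg 1 → 5:12 PM UTC.
Add 2 hours 50 minutes layover in Port Anselm → 8:02 PM UTC.
Add 1 hour leg 2 → 9:02 PM UTC.
Varnholm is UTC+12:45, so local arrival = 9:02 PM + 12:45 = 9:47 AM on Oct 13.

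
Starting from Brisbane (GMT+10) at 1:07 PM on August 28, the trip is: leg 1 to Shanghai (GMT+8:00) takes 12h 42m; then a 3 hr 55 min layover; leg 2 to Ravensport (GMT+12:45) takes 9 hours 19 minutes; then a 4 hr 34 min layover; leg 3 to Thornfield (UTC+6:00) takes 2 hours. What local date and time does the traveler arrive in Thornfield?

5:37 PM on Aug 29

Convert departure to UTC: 1:07 PM − 10:00 = 3:07 AM UTC on Aug 28.
Add 12 hours and 42 minutes leg 1 → 3:49 PM UTC.
Add 3 hours 55 minutes layover in Shanghai → 7:44 PM UTC.
Add 9 hours and 19 minutes leg 2 → 5:03 AM UTC (Aug 29).
Add 4 hours and 34 minutes layover in Ravensport → 9:37 AM UTC.
Add 2 hours leg 3 → 11:37 AM UTC.
Thornfield is UTC+6:00, so local arrival = 11:37 AM + 6:00 = 5:37 PM on Aug 29.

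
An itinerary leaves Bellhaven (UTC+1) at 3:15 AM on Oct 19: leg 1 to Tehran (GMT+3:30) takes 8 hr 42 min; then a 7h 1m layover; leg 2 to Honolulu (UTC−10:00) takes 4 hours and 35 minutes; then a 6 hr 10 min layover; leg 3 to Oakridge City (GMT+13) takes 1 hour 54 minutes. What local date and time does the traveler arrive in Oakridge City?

Convert departure to UTC: 3:15 AM − 1:00 = 2:15 AM UTC on Oct 19.
Add 8 hours and 42 minutes leg 1 → 10:57 AM UTC.
Add 7 hours and 1 minute layover in Tehran → 5:58 PM UTC.
Add 4 hours and 35 minutes leg 2 → 10:33 PM UTC.
Add 6 hours and 10 minutes layover in Honolulu → 4:43 AM UTC (Oct 20).
Add 1 hour and 54 minutes leg 3 → 6:37 AM UTC.
Oakridge City is UTC+13:00, so local arrival = 6:37 AM + 13:00 = 7:37 PM on Oct 20.

7:37 PM on October 20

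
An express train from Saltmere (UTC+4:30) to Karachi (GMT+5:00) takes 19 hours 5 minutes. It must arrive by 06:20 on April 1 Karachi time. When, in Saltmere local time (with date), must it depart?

10:45 on March 31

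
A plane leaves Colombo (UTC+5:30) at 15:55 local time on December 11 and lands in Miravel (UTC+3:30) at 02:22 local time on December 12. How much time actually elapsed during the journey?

Departure in UTC: 15:55 − 5:30 = 10:25 on Dec 11.
Arrival in UTC: 02:22 − 3:30 = 22:52 on Dec 11.
Elapsed = 22:52 − 10:25 = 12 hours 27 minutes.

12 hours 27 minutes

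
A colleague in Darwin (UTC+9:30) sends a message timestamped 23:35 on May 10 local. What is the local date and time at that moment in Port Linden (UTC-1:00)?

13:05 on May 10

In UTC: 23:35 − 9:30 = 14:05 on May 10.
Port Linden is UTC−1:00: 14:05 − 1:00 = 13:05 on May 10.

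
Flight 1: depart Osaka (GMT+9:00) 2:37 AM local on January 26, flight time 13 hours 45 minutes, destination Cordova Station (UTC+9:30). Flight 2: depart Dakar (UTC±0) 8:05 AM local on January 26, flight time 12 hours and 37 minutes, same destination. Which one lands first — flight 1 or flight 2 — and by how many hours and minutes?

the first, by 13 hours 20 minutes

Flight 1 in UTC: 2:37 AM − 9:00 = 5:37 PM on Jan 25.
+13 hours 45 minutes → arrive 7:22 AM UTC on Jan 26.
Flight 2 departs at 8:05 AM UTC (Jan 26).
+12 hours 37 minutes → arrive 8:42 PM UTC on Jan 26.
Flight 1 lands earlier by 13 hours 20 minutes.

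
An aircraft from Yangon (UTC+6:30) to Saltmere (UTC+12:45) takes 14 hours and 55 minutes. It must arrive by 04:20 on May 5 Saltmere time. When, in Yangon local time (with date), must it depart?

Target arrival in UTC: 04:20 − 12:45 = 15:35 on May 4.
Subtract 14 hours and 55 minutes → departure 00:40 UTC on May 4.
Yangon is UTC+6:30: 00:40 + 6:30 = 07:10 on May 4.

07:10 on May 4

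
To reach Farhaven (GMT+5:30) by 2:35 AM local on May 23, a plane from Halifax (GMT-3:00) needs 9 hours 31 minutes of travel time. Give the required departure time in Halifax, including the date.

8:34 AM on May 22

Target arrival in UTC: 2:35 AM − 5:30 = 9:05 PM on May 22.
Subtract 9 hours 31 minutes → departure 11:34 AM UTC on May 22.
Halifax is UTC−3:00: 11:34 AM − 3:00 = 8:34 AM on May 22.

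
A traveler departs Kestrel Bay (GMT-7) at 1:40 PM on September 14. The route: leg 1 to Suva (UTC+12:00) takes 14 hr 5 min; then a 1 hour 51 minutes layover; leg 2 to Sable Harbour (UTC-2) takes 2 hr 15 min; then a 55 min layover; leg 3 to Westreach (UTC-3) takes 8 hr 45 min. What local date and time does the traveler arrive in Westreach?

9:31 PM on Sep 15

Convert departure to UTC: 1:40 PM + 7:00 = 8:40 PM UTC on Sep 14.
Add 14 hours 5 minutes leg 1 → 10:45 AM UTC (Sep 15).
Add 1 hour and 51 minutes layover in Suva → 12:36 PM UTC.
Add 2 hours and 15 minutes leg 2 → 2:51 PM UTC.
Add 55 minutes layover in Sable Harbour → 3:46 PM UTC.
Add 8 hours and 45 minutes leg 3 → 12:31 AM UTC (Sep 16).
Westreach is UTC−3:00, so local arrival = 12:31 AM − 3:00 = 9:31 PM on Sep 15.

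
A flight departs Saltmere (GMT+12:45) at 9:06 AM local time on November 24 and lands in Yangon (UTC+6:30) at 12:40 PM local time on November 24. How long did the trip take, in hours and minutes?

9 hours 49 minutes

Departure in UTC: 9:06 AM − 12:45 = 8:21 PM on Nov 23.
Arrival in UTC: 12:40 PM − 6:30 = 6:10 AM on Nov 24.
Elapsed = 6:10 AM − 8:21 PM (+1 day) = 9 hours 49 minutes.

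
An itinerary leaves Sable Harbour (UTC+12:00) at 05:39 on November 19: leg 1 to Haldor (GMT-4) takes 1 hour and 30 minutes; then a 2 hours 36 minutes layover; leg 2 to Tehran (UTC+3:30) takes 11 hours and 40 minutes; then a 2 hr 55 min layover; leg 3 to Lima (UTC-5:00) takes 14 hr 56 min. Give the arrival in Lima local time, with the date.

Convert departure to UTC: 05:39 − 12:00 = 17:39 UTC on Nov 18.
Add 1 hour and 30 minutes leg 1 → 19:09 UTC.
Add 2 hours and 36 minutes layover in Haldor → 21:45 UTC.
Add 11 hours and 40 minutes leg 2 → 09:25 UTC (Nov 19).
Add 2 hours and 55 minutes layover in Tehran → 12:20 UTC.
Add 14 hours 56 minutes leg 3 → 03:16 UTC (Nov 20).
Lima is UTC−5:00, so local arrival = 03:16 − 5:00 = 22:16 on Nov 19.

22:16 on Nov 19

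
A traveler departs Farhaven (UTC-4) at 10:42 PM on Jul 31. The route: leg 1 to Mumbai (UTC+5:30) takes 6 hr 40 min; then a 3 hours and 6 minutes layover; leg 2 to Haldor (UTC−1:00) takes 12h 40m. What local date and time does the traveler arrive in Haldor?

Convert departure to UTC: 10:42 PM + 4:00 = 2:42 AM UTC on Aug 1.
Add 6 hours 40 minutes leg 1 → 9:22 AM UTC.
Add 3 hours and 6 minutes layover in Mumbai → 12:28 PM UTC.
Add 12 hours and 40 minutes leg 2 → 1:08 AM UTC (Aug 2).
Haldor is UTC−1:00, so local arrival = 1:08 AM − 1:00 = 12:08 AM on Aug 2.

12:08 AM on August 2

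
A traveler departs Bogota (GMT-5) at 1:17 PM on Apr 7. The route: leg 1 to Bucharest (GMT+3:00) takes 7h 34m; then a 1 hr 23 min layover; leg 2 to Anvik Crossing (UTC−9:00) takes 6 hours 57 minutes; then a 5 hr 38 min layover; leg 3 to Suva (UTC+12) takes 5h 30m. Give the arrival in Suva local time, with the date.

Convert departure to UTC: 1:17 PM + 5:00 = 6:17 PM UTC on Apr 7.
Add 7 hours and 34 minutes leg 1 → 1:51 AM UTC (Apr 8).
Add 1 hour and 23 minutes layover in Bucharest → 3:14 AM UTC.
Add 6 hours 57 minutes leg 2 → 10:11 AM UTC.
Add 5 hours 38 minutes layover in Anvik Crossing → 3:49 PM UTC.
Add 5 hours and 30 minutes leg 3 → 9:19 PM UTC.
Suva is UTC+12:00, so local arrival = 9:19 PM + 12:00 = 9:19 AM on Apr 9.

9:19 AM on April 9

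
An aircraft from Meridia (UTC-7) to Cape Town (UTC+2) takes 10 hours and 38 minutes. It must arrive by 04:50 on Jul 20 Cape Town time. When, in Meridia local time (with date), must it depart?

Target arrival in UTC: 04:50 − 2:00 = 02:50 on Jul 20.
Subtract 10 hours 38 minutes → departure 16:12 UTC on Jul 19.
Meridia is UTC−7:00: 16:12 − 7:00 = 09:12 on Jul 19.

09:12 on Jul 19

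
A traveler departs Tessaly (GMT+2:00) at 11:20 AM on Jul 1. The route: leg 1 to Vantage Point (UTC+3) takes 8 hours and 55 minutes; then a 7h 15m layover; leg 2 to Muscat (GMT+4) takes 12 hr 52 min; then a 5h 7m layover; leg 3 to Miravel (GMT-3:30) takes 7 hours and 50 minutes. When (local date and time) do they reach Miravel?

11:49 PM on Jul 2

Convert departure to UTC: 11:20 AM − 2:00 = 9:20 AM UTC on Jul 1.
Add 8 hours and 55 minutes leg 1 → 6:15 PM UTC.
Add 7 hours 15 minutes layover in Vantage Point → 1:30 AM UTC (Jul 2).
Add 12 hours 52 minutes leg 2 → 2:22 PM UTC.
Add 5 hours and 7 minutes layover in Muscat → 7:29 PM UTC.
Add 7 hours and 50 minutes leg 3 → 3:19 AM UTC (Jul 3).
Miravel is UTC−3:30, so local arrival = 3:19 AM − 3:30 = 11:49 PM on Jul 2.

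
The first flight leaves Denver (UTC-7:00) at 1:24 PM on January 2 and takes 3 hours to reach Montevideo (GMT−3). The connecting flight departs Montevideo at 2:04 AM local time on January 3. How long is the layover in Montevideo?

Convert departure to UTC: 1:24 PM + 7:00 = 8:24 PM UTC on Jan 2.
Add 3 hours flight time → 11:24 PM UTC.
Montevideo is UTC−3:00, so local arrival = 11:24 PM − 3:00 = 8:24 PM on Jan 2.
Layover = 2:04 AM − 8:24 PM (+1 day) = 5 hours 40 minutes.

5 hours 40 minutes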